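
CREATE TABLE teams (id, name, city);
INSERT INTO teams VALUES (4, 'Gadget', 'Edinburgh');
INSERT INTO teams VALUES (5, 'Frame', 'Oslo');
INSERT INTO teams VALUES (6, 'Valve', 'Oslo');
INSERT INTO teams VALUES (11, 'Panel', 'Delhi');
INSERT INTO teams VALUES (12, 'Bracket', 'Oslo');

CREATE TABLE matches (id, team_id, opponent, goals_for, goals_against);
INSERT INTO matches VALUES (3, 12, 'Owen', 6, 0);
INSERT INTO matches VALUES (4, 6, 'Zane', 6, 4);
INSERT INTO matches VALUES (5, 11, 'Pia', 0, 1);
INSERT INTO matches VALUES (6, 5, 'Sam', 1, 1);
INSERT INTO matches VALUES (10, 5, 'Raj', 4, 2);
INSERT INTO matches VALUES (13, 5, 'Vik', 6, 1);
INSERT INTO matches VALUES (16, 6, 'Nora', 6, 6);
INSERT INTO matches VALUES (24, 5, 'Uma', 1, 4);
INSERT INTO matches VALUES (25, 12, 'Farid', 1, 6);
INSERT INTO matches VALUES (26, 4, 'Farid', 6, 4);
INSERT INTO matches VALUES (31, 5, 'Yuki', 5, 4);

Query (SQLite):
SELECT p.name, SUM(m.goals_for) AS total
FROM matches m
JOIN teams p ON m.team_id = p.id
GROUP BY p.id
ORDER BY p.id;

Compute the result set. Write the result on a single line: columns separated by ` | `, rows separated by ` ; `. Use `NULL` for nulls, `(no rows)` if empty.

Join each matches row to its teams via team_id.
Group joined rows by teams.id; compute SUM(m.goals_for) per group.
  4: ids {26} → SUM(m.goals_for)=6
  5: ids {6, 10, 13, 24, 31} → SUM(m.goals_for)=17
  6: ids {4, 16} → SUM(m.goals_for)=12
  11: ids {5} → SUM(m.goals_for)=0
  12: ids {3, 25} → SUM(m.goals_for)=7

Gadget | 6 ; Frame | 17 ; Valve | 12 ; Panel | 0 ; Bracket | 7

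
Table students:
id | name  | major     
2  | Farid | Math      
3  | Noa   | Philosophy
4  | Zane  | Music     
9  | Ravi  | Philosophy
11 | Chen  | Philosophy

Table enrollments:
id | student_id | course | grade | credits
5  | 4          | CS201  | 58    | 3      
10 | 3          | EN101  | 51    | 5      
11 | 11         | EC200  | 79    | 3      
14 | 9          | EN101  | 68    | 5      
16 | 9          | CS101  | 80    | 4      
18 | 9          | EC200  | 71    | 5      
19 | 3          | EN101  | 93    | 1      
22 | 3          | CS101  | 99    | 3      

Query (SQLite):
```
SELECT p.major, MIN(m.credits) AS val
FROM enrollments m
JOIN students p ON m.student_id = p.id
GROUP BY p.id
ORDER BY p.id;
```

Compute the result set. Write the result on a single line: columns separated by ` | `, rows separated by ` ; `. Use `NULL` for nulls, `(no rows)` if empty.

Philosophy | 1 ; Music | 3 ; Philosophy | 4 ; Philosophy | 3

Join each enrollments row to its students via student_id.
Group joined rows by students.id; compute MIN(m.credits) per group.
  3: ids {10, 19, 22} → MIN(m.credits)=1
  4: ids {5} → MIN(m.credits)=3
  9: ids {14, 16, 18} → MIN(m.credits)=4
  11: ids {11} → MIN(m.credits)=3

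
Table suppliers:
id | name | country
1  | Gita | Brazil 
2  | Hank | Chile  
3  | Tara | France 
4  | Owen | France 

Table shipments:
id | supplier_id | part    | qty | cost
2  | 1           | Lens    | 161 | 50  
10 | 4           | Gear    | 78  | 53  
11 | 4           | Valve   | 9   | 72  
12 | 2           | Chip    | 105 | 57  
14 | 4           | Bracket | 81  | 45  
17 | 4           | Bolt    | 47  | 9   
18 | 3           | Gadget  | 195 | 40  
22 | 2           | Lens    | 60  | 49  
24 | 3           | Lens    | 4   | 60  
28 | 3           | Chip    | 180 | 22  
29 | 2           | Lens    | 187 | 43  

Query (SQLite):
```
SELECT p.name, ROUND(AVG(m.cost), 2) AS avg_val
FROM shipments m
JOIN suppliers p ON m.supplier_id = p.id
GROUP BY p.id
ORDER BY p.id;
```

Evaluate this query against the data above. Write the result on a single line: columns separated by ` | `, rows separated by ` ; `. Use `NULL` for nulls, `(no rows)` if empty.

Gita | 50 ; Hank | 49.67 ; Tara | 40.67 ; Owen | 44.75

Join each shipments row to its suppliers via supplier_id.
Group joined rows by suppliers.id; compute ROUND(AVG(m.cost), 2) per group.
  1: ids {2} → ROUND(AVG(m.cost), 2)=50
  2: ids {12, 22, 29} → ROUND(AVG(m.cost), 2)=49.67
  3: ids {18, 24, 28} → ROUND(AVG(m.cost), 2)=40.67
  4: ids {10, 11, 14, 17} → ROUND(AVG(m.cost), 2)=44.75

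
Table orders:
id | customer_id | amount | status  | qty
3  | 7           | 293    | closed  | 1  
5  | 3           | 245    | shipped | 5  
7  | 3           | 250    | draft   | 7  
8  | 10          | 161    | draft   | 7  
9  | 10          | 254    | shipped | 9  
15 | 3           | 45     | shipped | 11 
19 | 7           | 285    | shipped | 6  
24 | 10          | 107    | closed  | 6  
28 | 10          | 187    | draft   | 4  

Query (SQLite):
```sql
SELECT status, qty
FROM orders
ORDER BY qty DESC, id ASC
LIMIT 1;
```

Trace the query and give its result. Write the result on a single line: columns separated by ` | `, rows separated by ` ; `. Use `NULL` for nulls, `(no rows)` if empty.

shipped | 11

Sort by qty desc, tiebreak id asc: (11, id=15), (9, id=9), (7, id=7), (7, id=8) …. Take first 1.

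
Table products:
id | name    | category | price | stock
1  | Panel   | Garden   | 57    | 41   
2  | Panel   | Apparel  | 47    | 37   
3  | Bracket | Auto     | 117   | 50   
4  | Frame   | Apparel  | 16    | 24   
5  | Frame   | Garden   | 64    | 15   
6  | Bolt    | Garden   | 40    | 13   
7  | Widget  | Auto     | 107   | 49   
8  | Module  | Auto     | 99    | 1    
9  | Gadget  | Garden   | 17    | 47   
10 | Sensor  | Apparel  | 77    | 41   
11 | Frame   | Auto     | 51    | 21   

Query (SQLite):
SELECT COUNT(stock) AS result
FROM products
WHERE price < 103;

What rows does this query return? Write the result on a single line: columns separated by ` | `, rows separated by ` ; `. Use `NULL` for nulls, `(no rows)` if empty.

Rows where price < 103 → stock values: [41, 37, 24, 15, 13, 1, 47, 41, 21].
COUNT(stock) counts non-NULL values → 9.

9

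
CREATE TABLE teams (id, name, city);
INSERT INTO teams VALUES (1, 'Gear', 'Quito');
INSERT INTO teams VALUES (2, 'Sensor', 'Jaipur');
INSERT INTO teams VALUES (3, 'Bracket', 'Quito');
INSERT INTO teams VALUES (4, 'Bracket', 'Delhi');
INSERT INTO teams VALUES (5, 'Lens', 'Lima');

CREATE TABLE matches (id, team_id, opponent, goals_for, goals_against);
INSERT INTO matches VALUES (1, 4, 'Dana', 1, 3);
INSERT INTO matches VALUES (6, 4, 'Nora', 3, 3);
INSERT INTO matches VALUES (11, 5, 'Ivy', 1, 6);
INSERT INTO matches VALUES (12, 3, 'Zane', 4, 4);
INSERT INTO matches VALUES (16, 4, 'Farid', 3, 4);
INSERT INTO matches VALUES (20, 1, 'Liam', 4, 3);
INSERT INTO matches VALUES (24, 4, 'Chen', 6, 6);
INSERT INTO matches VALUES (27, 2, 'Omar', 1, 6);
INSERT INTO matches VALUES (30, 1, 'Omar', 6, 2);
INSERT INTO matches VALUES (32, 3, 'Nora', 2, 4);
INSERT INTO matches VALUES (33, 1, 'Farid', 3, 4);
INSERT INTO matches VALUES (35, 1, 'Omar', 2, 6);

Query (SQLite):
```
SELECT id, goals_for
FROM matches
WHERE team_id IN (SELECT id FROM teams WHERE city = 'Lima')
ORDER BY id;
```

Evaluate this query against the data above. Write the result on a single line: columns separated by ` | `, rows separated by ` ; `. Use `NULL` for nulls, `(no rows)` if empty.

11 | 1

Inner query: teams.id where city = 'Lima'.
Outer: keep matches rows whose team_id is in that set.
Inner query → {5}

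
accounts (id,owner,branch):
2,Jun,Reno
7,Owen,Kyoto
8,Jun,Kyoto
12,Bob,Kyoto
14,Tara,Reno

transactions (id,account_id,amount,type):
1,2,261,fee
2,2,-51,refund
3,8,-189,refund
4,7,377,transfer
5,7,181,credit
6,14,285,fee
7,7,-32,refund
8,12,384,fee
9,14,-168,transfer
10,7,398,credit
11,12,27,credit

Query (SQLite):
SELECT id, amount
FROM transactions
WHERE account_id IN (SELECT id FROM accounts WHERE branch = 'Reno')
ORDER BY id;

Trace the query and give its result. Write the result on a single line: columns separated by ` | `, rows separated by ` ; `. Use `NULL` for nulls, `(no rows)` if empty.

Inner query: accounts.id where branch = 'Reno'.
Outer: keep transactions rows whose account_id is in that set.
Inner query → {2, 14}

1 | 261 ; 2 | -51 ; 6 | 285 ; 9 | -168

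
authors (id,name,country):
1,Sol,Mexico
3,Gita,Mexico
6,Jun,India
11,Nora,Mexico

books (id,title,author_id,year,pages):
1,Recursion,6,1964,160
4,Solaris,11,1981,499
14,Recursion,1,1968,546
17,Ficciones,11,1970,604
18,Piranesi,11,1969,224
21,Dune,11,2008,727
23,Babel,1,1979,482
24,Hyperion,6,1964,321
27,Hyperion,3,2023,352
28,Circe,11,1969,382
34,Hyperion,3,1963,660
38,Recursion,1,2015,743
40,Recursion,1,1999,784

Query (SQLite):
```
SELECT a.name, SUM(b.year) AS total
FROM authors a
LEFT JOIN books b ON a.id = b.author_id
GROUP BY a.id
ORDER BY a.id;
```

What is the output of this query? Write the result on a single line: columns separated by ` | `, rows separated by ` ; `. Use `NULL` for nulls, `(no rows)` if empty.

LEFT JOIN keeps every authors row; unmatched ones get NULL for books columns.
Group by authors.id and compute SUM(b.year). SUM over an all-NULL group is NULL.
  1: ids {14, 23, 38, 40} → SUM(b.year)=7961
  3: ids {27, 34} → SUM(b.year)=3986
  6: ids {1, 24} → SUM(b.year)=3928
  11: ids {4, 17, 18, 21, 28} → SUM(b.year)=9897

Sol | 7961 ; Gita | 3986 ; Jun | 3928 ; Nora | 9897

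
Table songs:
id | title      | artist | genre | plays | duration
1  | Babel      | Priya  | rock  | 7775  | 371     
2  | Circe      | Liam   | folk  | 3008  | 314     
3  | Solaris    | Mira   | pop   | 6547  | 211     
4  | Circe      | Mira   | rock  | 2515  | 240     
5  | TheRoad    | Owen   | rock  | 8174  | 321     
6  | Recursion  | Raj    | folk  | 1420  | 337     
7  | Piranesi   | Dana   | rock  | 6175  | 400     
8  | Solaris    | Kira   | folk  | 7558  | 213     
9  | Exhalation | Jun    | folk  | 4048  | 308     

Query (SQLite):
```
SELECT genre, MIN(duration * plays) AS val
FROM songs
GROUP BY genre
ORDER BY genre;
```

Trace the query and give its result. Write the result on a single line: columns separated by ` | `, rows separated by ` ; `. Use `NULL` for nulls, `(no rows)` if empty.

For each row compute duration * plays.
Group by genre; take MIN of the expression per group.
  folk: ids {2, 6, 8, 9} → MIN(duration * plays)=478540
  pop: ids {3} → MIN(duration * plays)=1381417
  rock: ids {1, 4, 5, 7} → MIN(duration * plays)=603600

folk | 478540 ; pop | 1381417 ; rock | 603600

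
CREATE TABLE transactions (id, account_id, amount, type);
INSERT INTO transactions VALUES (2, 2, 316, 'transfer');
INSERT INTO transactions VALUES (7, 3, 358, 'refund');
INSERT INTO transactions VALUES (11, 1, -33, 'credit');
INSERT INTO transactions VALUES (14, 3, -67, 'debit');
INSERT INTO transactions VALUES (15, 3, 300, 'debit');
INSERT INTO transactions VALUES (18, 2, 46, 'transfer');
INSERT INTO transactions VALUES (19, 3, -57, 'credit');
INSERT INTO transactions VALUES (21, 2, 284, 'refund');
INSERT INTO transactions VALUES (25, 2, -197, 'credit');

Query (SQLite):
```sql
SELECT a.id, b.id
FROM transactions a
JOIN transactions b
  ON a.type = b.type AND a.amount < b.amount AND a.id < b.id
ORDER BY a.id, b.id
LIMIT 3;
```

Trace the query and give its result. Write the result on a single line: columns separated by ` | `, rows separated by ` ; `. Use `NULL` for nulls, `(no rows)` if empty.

14 | 15

Pairs (a,b) with same type, a.amount < b.amount, a.id < b.id.
type groups: credit:{11,19,25} debit:{14,15} refund:{7,21} transfer:{2,18}
Ordered by (a.id, b.id); first 3.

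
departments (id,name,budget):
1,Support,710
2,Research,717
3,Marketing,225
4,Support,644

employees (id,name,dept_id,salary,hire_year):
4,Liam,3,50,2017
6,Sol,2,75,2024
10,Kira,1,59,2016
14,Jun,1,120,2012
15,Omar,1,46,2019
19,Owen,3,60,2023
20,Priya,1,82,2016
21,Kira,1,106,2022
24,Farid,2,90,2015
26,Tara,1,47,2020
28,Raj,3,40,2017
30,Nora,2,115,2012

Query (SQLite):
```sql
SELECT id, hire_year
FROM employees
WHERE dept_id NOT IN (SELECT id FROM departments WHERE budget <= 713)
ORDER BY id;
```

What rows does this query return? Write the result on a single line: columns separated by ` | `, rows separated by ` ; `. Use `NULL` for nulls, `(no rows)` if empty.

6 | 2024 ; 24 | 2015 ; 30 | 2012

Inner query: departments.id where budget <= 713.
Outer: keep employees rows whose dept_id is not in that set.
Inner query → {1, 3, 4}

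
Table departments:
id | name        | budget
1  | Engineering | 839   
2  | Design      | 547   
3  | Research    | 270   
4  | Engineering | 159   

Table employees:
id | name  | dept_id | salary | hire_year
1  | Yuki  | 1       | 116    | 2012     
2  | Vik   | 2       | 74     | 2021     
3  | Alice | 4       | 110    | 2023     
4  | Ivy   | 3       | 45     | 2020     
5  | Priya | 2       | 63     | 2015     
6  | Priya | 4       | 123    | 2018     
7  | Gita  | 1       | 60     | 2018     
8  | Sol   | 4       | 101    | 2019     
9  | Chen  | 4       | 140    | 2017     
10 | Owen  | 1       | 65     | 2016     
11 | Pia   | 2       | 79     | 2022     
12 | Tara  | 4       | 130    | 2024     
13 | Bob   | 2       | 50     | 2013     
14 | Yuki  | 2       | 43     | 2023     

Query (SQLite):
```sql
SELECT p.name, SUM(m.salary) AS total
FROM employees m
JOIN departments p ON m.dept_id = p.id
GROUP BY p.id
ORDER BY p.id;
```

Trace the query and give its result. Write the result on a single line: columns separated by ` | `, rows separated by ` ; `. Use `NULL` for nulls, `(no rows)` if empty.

Join each employees row to its departments via dept_id.
Group joined rows by departments.id; compute SUM(m.salary) per group.
  1: ids {1, 7, 10} → SUM(m.salary)=241
  2: ids {2, 5, 11, 13, 14} → SUM(m.salary)=309
  3: ids {4} → SUM(m.salary)=45
  4: ids {3, 6, 8, 9, 12} → SUM(m.salary)=604

Engineering | 241 ; Design | 309 ; Research | 45 ; Engineering | 604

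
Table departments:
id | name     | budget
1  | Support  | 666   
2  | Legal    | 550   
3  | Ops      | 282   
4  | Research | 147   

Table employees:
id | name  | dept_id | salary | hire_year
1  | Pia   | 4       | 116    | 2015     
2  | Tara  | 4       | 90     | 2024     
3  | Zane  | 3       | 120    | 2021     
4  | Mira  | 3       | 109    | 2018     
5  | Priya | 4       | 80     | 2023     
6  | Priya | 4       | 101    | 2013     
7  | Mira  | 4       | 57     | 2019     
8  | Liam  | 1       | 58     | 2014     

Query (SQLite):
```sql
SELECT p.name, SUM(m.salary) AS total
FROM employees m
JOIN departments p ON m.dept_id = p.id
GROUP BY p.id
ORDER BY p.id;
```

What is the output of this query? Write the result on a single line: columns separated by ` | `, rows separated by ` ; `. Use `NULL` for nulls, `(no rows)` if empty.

Support | 58 ; Ops | 229 ; Research | 444

Join each employees row to its departments via dept_id.
Group joined rows by departments.id; compute SUM(m.salary) per group.
  1: ids {8} → SUM(m.salary)=58
  3: ids {3, 4} → SUM(m.salary)=229
  4: ids {1, 2, 5, 6, 7} → SUM(m.salary)=444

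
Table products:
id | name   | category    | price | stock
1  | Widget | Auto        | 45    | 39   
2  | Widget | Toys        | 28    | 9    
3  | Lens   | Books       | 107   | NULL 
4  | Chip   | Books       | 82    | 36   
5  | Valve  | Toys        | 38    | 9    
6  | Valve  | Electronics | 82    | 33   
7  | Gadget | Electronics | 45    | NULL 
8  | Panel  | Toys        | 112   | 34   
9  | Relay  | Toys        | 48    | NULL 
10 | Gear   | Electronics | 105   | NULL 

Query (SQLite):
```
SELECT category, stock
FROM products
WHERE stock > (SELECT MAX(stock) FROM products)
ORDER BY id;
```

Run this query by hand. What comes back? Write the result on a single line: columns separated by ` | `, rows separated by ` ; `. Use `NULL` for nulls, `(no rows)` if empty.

(no rows)

Scalar subquery: MAX(stock) over all products rows = 39.
Keep rows where stock > that value.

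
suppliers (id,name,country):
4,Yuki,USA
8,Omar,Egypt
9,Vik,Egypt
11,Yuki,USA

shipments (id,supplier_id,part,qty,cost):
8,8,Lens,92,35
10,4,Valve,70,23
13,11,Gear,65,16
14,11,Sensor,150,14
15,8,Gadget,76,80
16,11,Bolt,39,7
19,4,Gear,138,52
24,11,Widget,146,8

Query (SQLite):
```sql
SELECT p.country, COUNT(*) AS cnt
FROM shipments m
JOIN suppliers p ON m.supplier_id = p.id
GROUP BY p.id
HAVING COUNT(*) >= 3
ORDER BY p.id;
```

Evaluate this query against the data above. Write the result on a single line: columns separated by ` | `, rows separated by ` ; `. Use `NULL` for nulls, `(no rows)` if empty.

Join each shipments row to its suppliers via supplier_id.
Group joined rows by suppliers.id; compute COUNT(*) per group.
HAVING: keep groups with count ≥ 3.
  4: ids {10, 19} → COUNT(*)=2
  8: ids {8, 15} → COUNT(*)=2
  11: ids {13, 14, 16, 24} → COUNT(*)=4

USA | 4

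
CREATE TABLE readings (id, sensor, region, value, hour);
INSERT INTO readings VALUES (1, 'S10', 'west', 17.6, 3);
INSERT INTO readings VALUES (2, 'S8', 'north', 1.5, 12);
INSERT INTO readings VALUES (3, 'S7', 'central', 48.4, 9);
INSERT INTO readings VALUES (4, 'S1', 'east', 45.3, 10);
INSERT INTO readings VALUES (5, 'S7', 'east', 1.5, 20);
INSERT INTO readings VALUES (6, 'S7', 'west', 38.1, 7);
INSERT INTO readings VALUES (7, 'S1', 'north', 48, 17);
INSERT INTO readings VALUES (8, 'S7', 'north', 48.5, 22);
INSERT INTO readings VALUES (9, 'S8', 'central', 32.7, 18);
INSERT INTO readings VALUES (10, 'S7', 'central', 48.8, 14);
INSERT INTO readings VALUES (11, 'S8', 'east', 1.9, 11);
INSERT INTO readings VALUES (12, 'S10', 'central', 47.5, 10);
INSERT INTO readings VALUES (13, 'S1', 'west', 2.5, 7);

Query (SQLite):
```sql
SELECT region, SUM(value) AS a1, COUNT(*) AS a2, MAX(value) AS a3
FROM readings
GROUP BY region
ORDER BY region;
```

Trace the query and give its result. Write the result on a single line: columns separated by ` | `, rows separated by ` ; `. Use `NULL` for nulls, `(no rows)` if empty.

Group readings by region.
Per group compute: SUM(value), COUNT(*), MAX(value).
  central: ids {3, 9, 10, 12} → SUM(value)=177.4, COUNT(*)=4, MAX(value)=48.8
  east: ids {4, 5, 11} → SUM(value)=48.7, COUNT(*)=3, MAX(value)=45.3
  north: ids {2, 7, 8} → SUM(value)=98, COUNT(*)=3, MAX(value)=48.5
  west: ids {1, 6, 13} → SUM(value)=58.2, COUNT(*)=3, MAX(value)=38.1

central | 177.4 | 4 | 48.8 ; east | 48.7 | 3 | 45.3 ; north | 98 | 3 | 48.5 ; west | 58.2 | 3 | 38.1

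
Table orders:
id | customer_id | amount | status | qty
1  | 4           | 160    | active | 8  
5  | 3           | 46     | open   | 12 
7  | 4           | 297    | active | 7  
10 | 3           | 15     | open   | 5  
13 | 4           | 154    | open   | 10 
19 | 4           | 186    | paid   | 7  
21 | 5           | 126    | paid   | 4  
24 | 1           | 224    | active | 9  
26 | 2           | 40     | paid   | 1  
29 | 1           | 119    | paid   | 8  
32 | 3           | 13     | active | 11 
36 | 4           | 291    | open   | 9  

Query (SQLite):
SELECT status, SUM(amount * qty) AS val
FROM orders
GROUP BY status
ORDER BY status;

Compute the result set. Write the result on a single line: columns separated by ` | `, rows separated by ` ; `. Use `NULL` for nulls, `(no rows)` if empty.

For each row compute amount * qty.
Group by status; take SUM of the expression per group.
  active: ids {1, 7, 24, 32} → SUM(amount * qty)=5518
  open: ids {5, 10, 13, 36} → SUM(amount * qty)=4786
  paid: ids {19, 21, 26, 29} → SUM(amount * qty)=2798

active | 5518 ; open | 4786 ; paid | 2798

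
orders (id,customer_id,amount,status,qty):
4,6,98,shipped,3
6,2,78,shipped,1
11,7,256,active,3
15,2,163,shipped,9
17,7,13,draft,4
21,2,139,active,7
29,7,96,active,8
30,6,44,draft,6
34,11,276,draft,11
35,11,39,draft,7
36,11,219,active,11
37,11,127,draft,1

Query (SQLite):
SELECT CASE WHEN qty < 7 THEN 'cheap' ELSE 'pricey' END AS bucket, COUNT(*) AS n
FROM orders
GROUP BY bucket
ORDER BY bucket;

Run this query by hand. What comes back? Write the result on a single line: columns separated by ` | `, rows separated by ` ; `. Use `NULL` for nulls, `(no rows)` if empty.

Bucket rows by qty < 7 → 'cheap' else 'pricey'; count each bucket.

cheap | 6 ; pricey | 6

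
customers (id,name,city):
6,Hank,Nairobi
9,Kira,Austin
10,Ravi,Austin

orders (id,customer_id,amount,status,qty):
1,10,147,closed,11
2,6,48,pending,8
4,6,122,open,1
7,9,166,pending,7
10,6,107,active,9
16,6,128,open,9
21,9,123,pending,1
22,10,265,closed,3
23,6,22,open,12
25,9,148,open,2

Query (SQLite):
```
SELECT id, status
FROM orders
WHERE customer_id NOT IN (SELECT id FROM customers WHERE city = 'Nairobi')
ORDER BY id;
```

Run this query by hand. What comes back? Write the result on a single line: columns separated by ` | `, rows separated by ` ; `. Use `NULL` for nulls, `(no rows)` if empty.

Inner query: customers.id where city = 'Nairobi'.
Outer: keep orders rows whose customer_id is not in that set.
Inner query → {6}

1 | closed ; 7 | pending ; 21 | pending ; 22 | closed ; 25 | open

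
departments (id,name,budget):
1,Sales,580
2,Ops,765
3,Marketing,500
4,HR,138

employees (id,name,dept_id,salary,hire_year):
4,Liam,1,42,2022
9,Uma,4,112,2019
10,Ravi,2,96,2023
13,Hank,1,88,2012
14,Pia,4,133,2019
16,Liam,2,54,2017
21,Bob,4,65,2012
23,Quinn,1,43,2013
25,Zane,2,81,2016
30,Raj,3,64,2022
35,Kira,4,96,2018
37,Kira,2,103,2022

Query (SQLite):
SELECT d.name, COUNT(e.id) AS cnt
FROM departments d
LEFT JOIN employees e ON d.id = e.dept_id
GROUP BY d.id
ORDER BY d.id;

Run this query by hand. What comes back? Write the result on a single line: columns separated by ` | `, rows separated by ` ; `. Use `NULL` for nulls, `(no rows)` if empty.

Sales | 3 ; Ops | 4 ; Marketing | 1 ; HR | 4

LEFT JOIN keeps every departments row; unmatched ones get NULL for employees columns.
Group by departments.id and compute COUNT(e.id). COUNT(col) of an all-NULL group is 0.
  1: ids {4, 13, 23} → COUNT(e.id)=3
  2: ids {10, 16, 25, 37} → COUNT(e.id)=4
  3: ids {30} → COUNT(e.id)=1
  4: ids {9, 14, 21, 35} → COUNT(e.id)=4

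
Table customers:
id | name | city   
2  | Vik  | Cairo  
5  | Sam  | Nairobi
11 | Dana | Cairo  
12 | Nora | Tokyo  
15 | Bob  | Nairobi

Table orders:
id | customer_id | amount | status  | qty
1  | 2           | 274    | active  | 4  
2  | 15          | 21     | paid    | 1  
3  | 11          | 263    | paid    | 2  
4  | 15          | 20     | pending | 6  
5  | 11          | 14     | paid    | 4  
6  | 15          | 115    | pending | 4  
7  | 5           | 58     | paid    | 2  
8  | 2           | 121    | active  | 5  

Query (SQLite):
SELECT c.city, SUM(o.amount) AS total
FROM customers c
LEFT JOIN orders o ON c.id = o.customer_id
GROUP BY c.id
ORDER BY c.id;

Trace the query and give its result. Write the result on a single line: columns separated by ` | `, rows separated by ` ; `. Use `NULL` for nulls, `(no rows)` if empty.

Cairo | 395 ; Nairobi | 58 ; Cairo | 277 ; Tokyo | NULL ; Nairobi | 156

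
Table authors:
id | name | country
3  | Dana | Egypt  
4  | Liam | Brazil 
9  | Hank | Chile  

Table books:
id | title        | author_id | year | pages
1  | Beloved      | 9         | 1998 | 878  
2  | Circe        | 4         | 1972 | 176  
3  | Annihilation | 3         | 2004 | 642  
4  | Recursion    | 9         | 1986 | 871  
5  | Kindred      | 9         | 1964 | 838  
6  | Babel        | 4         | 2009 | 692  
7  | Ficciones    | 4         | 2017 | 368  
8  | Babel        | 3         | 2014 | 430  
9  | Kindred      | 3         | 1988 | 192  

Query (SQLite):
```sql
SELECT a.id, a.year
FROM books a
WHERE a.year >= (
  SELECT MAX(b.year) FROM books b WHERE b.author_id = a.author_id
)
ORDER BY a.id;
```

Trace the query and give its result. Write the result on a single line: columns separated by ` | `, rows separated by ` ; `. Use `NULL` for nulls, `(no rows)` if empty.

For each books row a, compute MAX(year) over rows sharing a.author_id.
Keep row a if a.year >= that per-group MAX.
  author_id=3: MAX(year) = 2014
  author_id=4: MAX(year) = 2017
  author_id=9: MAX(year) = 1998

1 | 1998 ; 7 | 2017 ; 8 | 2014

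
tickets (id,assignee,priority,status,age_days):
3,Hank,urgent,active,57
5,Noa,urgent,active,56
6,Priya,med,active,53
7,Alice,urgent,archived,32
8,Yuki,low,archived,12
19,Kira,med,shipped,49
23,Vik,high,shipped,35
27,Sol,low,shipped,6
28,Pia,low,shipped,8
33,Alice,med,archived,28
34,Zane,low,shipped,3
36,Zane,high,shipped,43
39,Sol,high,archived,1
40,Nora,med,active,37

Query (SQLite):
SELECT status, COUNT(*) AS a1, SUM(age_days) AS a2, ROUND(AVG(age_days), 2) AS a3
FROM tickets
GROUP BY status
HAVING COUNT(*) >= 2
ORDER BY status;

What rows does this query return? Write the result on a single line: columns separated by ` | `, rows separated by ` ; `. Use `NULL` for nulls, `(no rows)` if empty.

active | 4 | 203 | 50.75 ; archived | 4 | 73 | 18.25 ; shipped | 6 | 144 | 24

Group tickets by status.
Per group compute: COUNT(*), SUM(age_days), ROUND(AVG(age_days), 2).
HAVING: drop groups with fewer than 2 rows.
  active: ids {3, 5, 6, 40} → COUNT(*)=4, SUM(age_days)=203, ROUND(AVG(age_days), 2)=50.75
  archived: ids {7, 8, 33, 39} → COUNT(*)=4, SUM(age_days)=73, ROUND(AVG(age_days), 2)=18.25
  shipped: ids {19, 23, 27, 28, 34, 36} → COUNT(*)=6, SUM(age_days)=144, ROUND(AVG(age_days), 2)=24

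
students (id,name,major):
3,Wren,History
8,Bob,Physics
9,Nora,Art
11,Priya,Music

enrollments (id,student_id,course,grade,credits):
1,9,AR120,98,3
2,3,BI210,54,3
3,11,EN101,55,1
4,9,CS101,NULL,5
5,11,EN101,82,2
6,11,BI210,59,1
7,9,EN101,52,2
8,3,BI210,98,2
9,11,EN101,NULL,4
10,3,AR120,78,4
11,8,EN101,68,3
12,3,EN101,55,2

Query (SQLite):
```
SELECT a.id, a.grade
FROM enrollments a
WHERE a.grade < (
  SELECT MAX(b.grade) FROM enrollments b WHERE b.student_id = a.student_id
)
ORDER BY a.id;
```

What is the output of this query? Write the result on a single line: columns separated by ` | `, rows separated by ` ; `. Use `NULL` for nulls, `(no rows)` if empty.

2 | 54 ; 3 | 55 ; 6 | 59 ; 7 | 52 ; 10 | 78 ; 12 | 55

For each enrollments row a, compute MAX(grade) over rows sharing a.student_id.
Keep row a if a.grade < that per-group MAX.
  student_id=3: MAX(grade) = 98
  student_id=8: MAX(grade) = 68
  student_id=9: MAX(grade) = 98
  student_id=11: MAX(grade) = 82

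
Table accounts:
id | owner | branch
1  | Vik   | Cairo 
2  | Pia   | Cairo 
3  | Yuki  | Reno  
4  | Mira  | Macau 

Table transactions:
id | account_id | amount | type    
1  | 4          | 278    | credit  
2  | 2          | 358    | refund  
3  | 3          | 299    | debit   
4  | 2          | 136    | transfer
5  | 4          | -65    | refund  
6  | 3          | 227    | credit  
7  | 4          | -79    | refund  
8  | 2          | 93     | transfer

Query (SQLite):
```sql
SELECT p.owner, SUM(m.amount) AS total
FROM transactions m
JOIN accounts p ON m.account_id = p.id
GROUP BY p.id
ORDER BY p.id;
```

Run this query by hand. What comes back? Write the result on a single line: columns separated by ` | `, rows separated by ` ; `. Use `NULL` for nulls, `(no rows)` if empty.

Join each transactions row to its accounts via account_id.
Group joined rows by accounts.id; compute SUM(m.amount) per group.
  2: ids {2, 4, 8} → SUM(m.amount)=587
  3: ids {3, 6} → SUM(m.amount)=526
  4: ids {1, 5, 7} → SUM(m.amount)=134

Pia | 587 ; Yuki | 526 ; Mira | 134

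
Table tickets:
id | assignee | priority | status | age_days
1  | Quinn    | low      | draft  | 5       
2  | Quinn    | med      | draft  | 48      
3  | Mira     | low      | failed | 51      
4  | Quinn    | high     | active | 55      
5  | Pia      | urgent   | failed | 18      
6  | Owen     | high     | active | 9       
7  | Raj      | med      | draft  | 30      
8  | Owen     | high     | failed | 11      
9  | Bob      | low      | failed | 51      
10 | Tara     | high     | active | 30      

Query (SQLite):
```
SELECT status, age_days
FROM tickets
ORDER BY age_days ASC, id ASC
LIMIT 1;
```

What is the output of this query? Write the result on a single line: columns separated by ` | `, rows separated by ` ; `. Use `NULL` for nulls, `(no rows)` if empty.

draft | 5

Sort by age_days asc, tiebreak id asc: (5, id=1), (9, id=6), (11, id=8), (18, id=5) …. Take first 1.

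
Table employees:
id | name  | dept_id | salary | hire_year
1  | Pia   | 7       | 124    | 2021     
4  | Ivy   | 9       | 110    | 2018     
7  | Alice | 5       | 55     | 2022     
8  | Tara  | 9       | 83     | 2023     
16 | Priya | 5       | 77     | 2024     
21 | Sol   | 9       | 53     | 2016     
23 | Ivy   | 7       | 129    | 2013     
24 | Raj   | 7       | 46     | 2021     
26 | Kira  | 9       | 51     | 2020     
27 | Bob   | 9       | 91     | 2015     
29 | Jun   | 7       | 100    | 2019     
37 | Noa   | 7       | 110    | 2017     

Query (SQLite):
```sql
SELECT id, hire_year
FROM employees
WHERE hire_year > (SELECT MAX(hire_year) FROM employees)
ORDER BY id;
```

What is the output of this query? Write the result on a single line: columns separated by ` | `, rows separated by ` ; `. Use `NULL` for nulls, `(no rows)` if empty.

Scalar subquery: MAX(hire_year) over all employees rows = 2024.
Keep rows where hire_year > that value.

(no rows)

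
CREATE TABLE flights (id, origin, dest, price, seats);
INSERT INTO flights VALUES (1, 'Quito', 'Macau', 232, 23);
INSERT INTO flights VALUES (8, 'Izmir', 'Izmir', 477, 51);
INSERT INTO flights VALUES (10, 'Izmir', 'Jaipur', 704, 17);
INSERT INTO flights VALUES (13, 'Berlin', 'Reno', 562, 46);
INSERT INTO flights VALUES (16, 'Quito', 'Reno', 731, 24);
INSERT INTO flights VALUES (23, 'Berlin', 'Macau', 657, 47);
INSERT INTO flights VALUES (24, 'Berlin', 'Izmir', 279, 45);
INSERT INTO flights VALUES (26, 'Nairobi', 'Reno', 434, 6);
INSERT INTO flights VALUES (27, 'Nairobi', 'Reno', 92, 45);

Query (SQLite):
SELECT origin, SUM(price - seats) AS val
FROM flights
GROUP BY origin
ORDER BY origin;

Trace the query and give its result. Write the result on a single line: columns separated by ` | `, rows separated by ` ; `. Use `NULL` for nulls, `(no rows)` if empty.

Berlin | 1360 ; Izmir | 1113 ; Nairobi | 475 ; Quito | 916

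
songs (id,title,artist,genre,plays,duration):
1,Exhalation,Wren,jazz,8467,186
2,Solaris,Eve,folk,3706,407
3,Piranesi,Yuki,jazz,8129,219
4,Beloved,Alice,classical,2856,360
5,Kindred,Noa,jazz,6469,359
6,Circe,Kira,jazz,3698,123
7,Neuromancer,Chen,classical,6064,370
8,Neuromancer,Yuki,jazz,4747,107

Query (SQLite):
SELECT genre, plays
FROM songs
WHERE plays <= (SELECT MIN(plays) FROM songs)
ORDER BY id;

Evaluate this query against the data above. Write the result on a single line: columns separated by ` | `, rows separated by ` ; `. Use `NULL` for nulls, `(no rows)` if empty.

classical | 2856

Scalar subquery: MIN(plays) over all songs rows = 2856.
Keep rows where plays <= that value.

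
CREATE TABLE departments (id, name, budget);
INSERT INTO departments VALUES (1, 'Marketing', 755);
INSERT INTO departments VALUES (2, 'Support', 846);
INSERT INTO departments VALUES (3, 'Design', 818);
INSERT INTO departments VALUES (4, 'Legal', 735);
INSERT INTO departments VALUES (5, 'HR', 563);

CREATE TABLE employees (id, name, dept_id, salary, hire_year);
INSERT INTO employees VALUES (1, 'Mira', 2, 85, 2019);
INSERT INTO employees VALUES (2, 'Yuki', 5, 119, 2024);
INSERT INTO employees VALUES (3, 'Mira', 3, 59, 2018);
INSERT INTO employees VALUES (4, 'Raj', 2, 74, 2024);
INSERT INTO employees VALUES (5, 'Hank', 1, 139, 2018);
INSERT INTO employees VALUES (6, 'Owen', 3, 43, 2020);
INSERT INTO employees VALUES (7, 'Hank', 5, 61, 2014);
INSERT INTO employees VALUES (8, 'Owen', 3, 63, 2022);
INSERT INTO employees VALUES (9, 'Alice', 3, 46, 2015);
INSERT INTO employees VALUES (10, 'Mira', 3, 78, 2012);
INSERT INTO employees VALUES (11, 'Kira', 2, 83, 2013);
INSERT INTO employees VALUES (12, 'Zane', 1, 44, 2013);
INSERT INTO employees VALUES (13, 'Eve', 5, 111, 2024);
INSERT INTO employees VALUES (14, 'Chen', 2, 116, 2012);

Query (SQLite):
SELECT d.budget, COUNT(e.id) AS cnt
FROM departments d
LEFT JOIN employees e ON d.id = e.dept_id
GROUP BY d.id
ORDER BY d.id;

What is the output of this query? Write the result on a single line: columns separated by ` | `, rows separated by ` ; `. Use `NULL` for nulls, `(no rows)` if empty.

755 | 2 ; 846 | 4 ; 818 | 5 ; 735 | 0 ; 563 | 3

LEFT JOIN keeps every departments row; unmatched ones get NULL for employees columns.
Group by departments.id and compute COUNT(e.id). COUNT(col) of an all-NULL group is 0.
  1: ids {5, 12} → COUNT(e.id)=2
  2: ids {1, 4, 11, 14} → COUNT(e.id)=4
  3: ids {3, 6, 8, 9, 10} → COUNT(e.id)=5
  4: ids {—} → COUNT(e.id)=0
  5: ids {2, 7, 13} → COUNT(e.id)=3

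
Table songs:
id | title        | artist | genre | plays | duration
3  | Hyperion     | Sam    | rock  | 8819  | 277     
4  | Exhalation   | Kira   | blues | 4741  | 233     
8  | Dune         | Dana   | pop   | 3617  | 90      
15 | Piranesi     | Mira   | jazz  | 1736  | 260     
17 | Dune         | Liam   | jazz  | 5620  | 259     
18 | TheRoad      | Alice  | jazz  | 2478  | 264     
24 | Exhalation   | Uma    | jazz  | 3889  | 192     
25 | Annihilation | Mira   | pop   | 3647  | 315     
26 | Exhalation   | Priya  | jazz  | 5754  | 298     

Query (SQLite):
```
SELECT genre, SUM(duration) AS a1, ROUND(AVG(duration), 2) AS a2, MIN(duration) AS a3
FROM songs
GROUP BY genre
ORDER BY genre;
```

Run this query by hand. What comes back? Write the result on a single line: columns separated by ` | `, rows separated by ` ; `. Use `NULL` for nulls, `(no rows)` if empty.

Group songs by genre.
Per group compute: SUM(duration), ROUND(AVG(duration), 2), MIN(duration).
  blues: ids {4} → SUM(duration)=233, ROUND(AVG(duration), 2)=233, MIN(duration)=233
  jazz: ids {15, 17, 18, 24, 26} → SUM(duration)=1273, ROUND(AVG(duration), 2)=254.6, MIN(duration)=192
  pop: ids {8, 25} → SUM(duration)=405, ROUND(AVG(duration), 2)=202.5, MIN(duration)=90
  rock: ids {3} → SUM(duration)=277, ROUND(AVG(duration), 2)=277, MIN(duration)=277

blues | 233 | 233 | 233 ; jazz | 1273 | 254.6 | 192 ; pop | 405 | 202.5 | 90 ; rock | 277 | 277 | 277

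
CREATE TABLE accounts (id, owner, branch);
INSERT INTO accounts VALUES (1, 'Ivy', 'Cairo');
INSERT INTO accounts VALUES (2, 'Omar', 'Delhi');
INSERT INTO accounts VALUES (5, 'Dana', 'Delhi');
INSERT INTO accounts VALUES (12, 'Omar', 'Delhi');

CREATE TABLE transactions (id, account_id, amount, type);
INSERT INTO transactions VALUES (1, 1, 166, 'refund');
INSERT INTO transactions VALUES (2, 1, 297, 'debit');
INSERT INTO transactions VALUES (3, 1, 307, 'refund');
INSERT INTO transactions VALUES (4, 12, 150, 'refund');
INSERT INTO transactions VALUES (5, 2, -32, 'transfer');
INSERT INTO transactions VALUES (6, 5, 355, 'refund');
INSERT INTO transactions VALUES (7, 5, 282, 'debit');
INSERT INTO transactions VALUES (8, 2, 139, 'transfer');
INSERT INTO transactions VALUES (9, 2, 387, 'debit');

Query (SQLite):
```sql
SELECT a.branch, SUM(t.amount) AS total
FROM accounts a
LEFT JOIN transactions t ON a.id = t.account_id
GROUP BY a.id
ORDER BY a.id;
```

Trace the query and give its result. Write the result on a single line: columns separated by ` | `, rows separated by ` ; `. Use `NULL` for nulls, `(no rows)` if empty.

LEFT JOIN keeps every accounts row; unmatched ones get NULL for transactions columns.
Group by accounts.id and compute SUM(t.amount). SUM over an all-NULL group is NULL.
  1: ids {1, 2, 3} → SUM(t.amount)=770
  2: ids {5, 8, 9} → SUM(t.amount)=494
  5: ids {6, 7} → SUM(t.amount)=637
  12: ids {4} → SUM(t.amount)=150

Cairo | 770 ; Delhi | 494 ; Delhi | 637 ; Delhi | 150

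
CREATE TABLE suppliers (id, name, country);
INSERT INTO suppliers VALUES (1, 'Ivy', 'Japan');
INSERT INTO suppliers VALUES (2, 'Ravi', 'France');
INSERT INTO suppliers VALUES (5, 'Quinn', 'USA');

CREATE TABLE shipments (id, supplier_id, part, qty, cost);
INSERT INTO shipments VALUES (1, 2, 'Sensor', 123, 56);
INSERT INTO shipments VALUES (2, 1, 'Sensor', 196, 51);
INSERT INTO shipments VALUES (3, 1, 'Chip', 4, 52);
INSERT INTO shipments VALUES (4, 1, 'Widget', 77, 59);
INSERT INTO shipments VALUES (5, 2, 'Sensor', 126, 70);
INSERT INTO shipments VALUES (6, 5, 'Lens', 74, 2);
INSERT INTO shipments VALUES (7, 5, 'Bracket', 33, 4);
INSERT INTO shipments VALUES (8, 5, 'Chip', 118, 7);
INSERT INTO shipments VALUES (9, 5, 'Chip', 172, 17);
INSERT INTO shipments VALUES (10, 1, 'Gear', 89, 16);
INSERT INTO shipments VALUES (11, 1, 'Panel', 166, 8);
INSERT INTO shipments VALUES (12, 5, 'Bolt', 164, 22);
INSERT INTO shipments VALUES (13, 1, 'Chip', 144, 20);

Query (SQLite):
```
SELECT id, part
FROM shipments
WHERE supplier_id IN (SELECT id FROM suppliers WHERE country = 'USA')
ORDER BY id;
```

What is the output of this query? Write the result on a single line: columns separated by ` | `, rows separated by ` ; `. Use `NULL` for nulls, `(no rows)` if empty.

6 | Lens ; 7 | Bracket ; 8 | Chip ; 9 | Chip ; 12 | Bolt

Inner query: suppliers.id where country = 'USA'.
Outer: keep shipments rows whose supplier_id is in that set.
Inner query → {5}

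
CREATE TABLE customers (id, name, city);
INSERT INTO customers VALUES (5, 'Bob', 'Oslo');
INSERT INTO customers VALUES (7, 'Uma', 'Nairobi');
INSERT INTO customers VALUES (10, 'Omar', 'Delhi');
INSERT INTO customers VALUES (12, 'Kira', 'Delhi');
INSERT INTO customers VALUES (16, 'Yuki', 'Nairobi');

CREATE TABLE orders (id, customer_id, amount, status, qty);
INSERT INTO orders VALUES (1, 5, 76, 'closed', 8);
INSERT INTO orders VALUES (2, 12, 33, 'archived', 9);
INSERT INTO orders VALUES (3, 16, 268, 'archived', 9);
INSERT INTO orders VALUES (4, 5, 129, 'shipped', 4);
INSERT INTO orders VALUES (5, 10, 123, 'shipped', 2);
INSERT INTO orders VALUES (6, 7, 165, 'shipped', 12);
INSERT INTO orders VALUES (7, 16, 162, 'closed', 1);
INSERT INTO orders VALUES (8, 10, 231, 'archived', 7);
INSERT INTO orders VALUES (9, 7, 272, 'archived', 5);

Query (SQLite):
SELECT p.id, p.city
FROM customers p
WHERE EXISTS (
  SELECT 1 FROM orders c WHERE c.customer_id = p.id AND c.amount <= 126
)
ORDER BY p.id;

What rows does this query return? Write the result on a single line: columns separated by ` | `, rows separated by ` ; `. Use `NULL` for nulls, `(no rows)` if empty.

5 | Oslo ; 10 | Delhi ; 12 | Delhi

For each customers row, check whether any orders with matching customer_id has amount <= 126.
Keep rows where that is true.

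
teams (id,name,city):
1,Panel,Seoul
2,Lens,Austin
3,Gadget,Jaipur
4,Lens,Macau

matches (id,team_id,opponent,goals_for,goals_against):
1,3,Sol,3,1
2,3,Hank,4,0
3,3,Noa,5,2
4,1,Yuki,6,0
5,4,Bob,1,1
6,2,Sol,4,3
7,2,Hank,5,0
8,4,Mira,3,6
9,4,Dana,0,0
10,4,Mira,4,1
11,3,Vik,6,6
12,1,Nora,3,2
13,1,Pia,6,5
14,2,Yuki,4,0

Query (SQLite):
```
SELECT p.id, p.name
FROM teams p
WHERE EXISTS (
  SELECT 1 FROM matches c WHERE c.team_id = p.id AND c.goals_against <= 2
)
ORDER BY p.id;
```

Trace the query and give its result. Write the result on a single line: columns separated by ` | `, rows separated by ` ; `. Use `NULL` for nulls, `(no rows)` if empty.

For each teams row, check whether any matches with matching team_id has goals_against <= 2.
Keep rows where that is true.

1 | Panel ; 2 | Lens ; 3 | Gadget ; 4 | Lens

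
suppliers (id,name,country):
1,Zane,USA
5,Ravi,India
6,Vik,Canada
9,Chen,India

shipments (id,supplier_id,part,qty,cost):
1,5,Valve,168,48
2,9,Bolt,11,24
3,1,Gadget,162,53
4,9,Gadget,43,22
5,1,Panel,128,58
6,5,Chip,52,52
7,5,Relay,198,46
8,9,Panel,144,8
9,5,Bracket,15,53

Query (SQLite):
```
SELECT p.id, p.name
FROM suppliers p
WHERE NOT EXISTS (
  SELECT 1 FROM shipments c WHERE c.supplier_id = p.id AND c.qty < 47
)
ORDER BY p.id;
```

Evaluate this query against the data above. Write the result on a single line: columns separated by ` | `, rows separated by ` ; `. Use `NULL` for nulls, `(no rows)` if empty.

1 | Zane ; 6 | Vik

For each suppliers row, check whether any shipments with matching supplier_id has qty < 47.
Keep rows where that is false.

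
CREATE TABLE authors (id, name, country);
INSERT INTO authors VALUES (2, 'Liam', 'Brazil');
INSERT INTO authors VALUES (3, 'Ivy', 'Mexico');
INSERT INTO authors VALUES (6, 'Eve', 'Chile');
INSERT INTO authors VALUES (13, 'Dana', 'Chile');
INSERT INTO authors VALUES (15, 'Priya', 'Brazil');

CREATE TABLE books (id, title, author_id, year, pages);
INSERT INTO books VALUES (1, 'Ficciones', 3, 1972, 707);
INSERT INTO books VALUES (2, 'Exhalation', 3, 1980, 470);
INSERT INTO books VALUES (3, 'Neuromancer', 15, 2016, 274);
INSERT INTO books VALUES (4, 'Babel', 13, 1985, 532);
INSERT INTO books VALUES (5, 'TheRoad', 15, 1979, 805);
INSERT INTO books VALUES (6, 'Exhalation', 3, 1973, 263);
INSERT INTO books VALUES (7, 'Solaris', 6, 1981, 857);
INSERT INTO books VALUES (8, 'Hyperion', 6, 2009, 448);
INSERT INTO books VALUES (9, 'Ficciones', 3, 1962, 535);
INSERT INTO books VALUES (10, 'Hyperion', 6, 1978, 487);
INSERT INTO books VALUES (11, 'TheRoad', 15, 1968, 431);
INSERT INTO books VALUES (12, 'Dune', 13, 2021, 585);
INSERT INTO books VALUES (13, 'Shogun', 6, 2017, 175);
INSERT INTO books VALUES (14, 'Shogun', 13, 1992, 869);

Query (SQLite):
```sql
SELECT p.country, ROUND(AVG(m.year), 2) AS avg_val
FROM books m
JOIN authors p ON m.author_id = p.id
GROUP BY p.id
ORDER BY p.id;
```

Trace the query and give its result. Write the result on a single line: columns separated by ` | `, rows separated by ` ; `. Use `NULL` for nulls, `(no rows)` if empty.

Join each books row to its authors via author_id.
Group joined rows by authors.id; compute ROUND(AVG(m.year), 2) per group.
  3: ids {1, 2, 6, 9} → ROUND(AVG(m.year), 2)=1971.75
  6: ids {7, 8, 10, 13} → ROUND(AVG(m.year), 2)=1996.25
  13: ids {4, 12, 14} → ROUND(AVG(m.year), 2)=1999.33
  15: ids {3, 5, 11} → ROUND(AVG(m.year), 2)=1987.67

Mexico | 1971.75 ; Chile | 1996.25 ; Chile | 1999.33 ; Brazil | 1987.67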